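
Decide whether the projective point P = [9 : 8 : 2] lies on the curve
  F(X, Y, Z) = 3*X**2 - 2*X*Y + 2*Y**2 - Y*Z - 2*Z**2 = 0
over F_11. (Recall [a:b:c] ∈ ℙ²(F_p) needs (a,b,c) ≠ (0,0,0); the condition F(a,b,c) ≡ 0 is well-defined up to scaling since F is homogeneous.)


F(9,8,2) ≡ 5 (mod 11); P is NOT on the curve.

Evaluate F(9, 8, 2) term-by-term (mod 11).
  3*X**2 ↦ 3·81·1·1 = 243
  -2*X*Y ↦ -2·9·8·1 = -144
  2*Y**2 ↦ 2·1·64·1 = 128
  -Y*Z ↦ -1·1·8·2 = -16
  -2*Z**2 ↦ -2·1·1·4 = -8
Sum: F(9, 8, 2) = (243) + (-144) + (128) + (-16) + (-8) = 203.
Reducing mod 11: 203 ≡ 5 (mod 11).
Since F(a, b, c) ≡ 5 ≠ 0 (mod 11), P does NOT lie on the curve.


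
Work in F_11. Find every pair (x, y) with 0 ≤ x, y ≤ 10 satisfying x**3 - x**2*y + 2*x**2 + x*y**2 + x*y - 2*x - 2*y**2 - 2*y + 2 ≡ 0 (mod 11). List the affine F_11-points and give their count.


Affine F_11-points: {(0, 3), (0, 7), (1, 1), (1, 8), (2, 9), (4, 3), (4, 4), (5, 5), (5, 6), (7, 0), (8, 3)}; count = 11.

For each of the 121 pairs (x, y) ∈ F_11², evaluate f(x, y) mod 11. Record the zeros.
  x = 0: [0↦2, 1↦9, 2↦1, 3↦0, 4↦6, 5↦8, 6↦6, 7↦0, 8↦1, 9↦9, 10↦2]  zeros at y ∈ {3, 7}
  x = 1: [0↦3, 1↦0, 2↦6, 3↦10, 4↦1, 5↦1, 6↦10, 7↦6, 8↦0, 9↦3, 10↦4]  zeros at y ∈ {1, 8}
  x = 2: [0↦3, 1↦10, 2↦6, 3↦2, 4↦9, 5↦5, 6↦1, 7↦8, 8↦4, 9↦0, 10↦7]  zeros at y ∈ {9}
  x = 3: [0↦8, 1↦1, 2↦7, 3↦4, 4↦3, 5↦4, 6↦7, 7↦1, 8↦8, 9↦6, 10↦6]  zeros at y ∈ ∅
  x = 4: [0↦2, 1↦1, 2↦4, 3↦0, 4↦0, 5↦4, 6↦1, 7↦2, 8↦7, 9↦5, 10↦7]  zeros at y ∈ {3, 4}
  x = 5: [0↦2, 1↦5, 2↦3, 3↦7, 4↦6, 5↦0, 6↦0, 7↦6, 8↦7, 9↦3, 10↦5]  zeros at y ∈ {5, 6}
  x = 6: [0↦3, 1↦8, 2↦10, 3↦9, 4↦5, 5↦9, 6↦10, 7↦8, 8↦3, 9↦6, 10↦6]  zeros at y ∈ ∅
  x = 7: [0↦0, 1↦5, 2↦9, 3↦1, 4↦3, 5↦4, 6↦4, 7↦3, 8↦1, 9↦9, 10↦5]  zeros at y ∈ {0}
  x = 8: [0↦10, 1↦2, 2↦6, 3↦0, 4↦6, 5↦2, 6↦10, 7↦8, 8↦7, 9↦7, 10↦8]  zeros at y ∈ {3}
  x = 9: [0↦6, 1↦5, 2↦7, 3↦1, 4↦9, 5↦9, 6↦1, 7↦7, 8↦5, 9↦6, 10↦10]  zeros at y ∈ ∅
  x = 10: [0↦5, 1↦9, 2↦7, 3↦10, 4↦7, 5↦9, 6↦5, 7↦6, 8↦1, 9↦1, 10↦6]  zeros at y ∈ ∅
Collecting zeros: affine points = {(0, 3), (0, 7), (1, 1), (1, 8), (2, 9), (4, 3), (4, 4), (5, 5), (5, 6), (7, 0), (8, 3)}.
Total count |C(F_11)_aff| = 11.


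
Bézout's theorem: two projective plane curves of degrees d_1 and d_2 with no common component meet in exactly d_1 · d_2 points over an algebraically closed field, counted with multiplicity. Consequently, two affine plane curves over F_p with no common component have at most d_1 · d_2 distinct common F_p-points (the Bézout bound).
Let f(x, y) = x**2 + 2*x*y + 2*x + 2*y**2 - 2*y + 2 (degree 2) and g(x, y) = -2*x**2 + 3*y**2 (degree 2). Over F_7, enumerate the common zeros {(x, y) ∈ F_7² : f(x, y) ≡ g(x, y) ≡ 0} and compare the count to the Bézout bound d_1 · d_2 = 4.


Common zeros: ∅; count = 0; Bézout bound = 4.

deg(f) = 2, deg(g) = 2, so Bézout bound = 4.
Scan x ∈ F_7. For each x, list the y ∈ F_7 with f(x, y) ≡ 0 and those with g(x, y) ≡ 0 (mod 7); the common zeros in that column are the intersection.
  x = 0: f ≡ 0 at y ∈ {3, 5}; g ≡ 0 at y ∈ {0}; common: ∅.
  x = 1: f ≡ 0 at y ∈ {1, 6}; g ≡ 0 at y ∈ ∅; common: ∅.
  x = 2: f ≡ 0 at y ∈ {1, 5}; g ≡ 0 at y ∈ ∅; common: ∅.
  x = 3: f ≡ 0 at y ∈ ∅; g ≡ 0 at y ∈ ∅; common: ∅.
  x = 4: f ≡ 0 at y ∈ ∅; g ≡ 0 at y ∈ ∅; common: ∅.
  x = 5: f ≡ 0 at y ∈ ∅; g ≡ 0 at y ∈ ∅; common: ∅.
  x = 6: f ≡ 0 at y ∈ {3, 6}; g ≡ 0 at y ∈ ∅; common: ∅.
Collecting: common zeros = ∅, so the count is 0.
Comparison with the Bézout bound: 0 ≤ 4 = deg(f)·deg(g), as expected for curves with no common component (the affine F_7-count falls short of the bound because intersections may lie at infinity, over extension fields, or carry multiplicity).


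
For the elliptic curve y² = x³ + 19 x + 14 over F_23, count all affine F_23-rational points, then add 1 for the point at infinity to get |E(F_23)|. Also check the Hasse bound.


Affine points = {(3, 11), (3, 12), (4, 4), (4, 19), (5, 2), (5, 21), (10, 10), (10, 13), (11, 6), (11, 17), (17, 11), (17, 12), (18, 1), (18, 22), (19, 9), (19, 14)}; affine count = 16; |E(F_23)| = 17.

Discriminant check: Δ ∝ 4a³ + 27b² = 4·19³ + 27·14² = 4·6859 + 27·196 ≡ 22 (mod 23). Nonzero ⇒ E is nonsingular.
For each x ∈ F_23, compute rhs = x³ + 19·x + 14 mod 23, then count y ∈ F_23 with y² ≡ rhs.
  x = 0: rhs = 14, matching y values: none (0 points).
  x = 1: rhs = 11, matching y values: none (0 points).
  x = 2: rhs = 14, matching y values: none (0 points).
  x = 3: rhs = 6, matching y values: 11, 12 (2 points).
  x = 4: rhs = 16, matching y values: 4, 19 (2 points).
  x = 5: rhs = 4, matching y values: 2, 21 (2 points).
  x = 6: rhs = 22, matching y values: none (0 points).
  x = 7: rhs = 7, matching y values: none (0 points).
  x = 8: rhs = 11, matching y values: none (0 points).
  x = 9: rhs = 17, matching y values: none (0 points).
  x = 10: rhs = 8, matching y values: 10, 13 (2 points).
  x = 11: rhs = 13, matching y values: 6, 17 (2 points).
  x = 12: rhs = 15, matching y values: none (0 points).
  x = 13: rhs = 20, matching y values: none (0 points).
  x = 14: rhs = 11, matching y values: none (0 points).
  x = 15: rhs = 17, matching y values: none (0 points).
  x = 16: rhs = 21, matching y values: none (0 points).
  x = 17: rhs = 6, matching y values: 11, 12 (2 points).
  x = 18: rhs = 1, matching y values: 1, 22 (2 points).
  x = 19: rhs = 12, matching y values: 9, 14 (2 points).
  x = 20: rhs = 22, matching y values: none (0 points).
  x = 21: rhs = 14, matching y values: none (0 points).
  x = 22: rhs = 17, matching y values: none (0 points).
Total affine count: 16.
Full point count |E(F_23)| = 16 + 1 = 17.
Hasse bound: |17 − (23+1)| = |-7| = 7 ≤ 2√23 ≈ 9.5917 ✓.


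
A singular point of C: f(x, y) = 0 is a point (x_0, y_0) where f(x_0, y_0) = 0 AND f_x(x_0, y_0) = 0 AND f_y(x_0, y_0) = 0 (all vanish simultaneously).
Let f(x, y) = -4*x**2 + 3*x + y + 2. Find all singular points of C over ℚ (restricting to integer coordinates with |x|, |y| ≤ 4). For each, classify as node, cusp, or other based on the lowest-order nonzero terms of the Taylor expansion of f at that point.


No singular points in the scanned grid; C is smooth there.

Compute partial derivatives:
  f_x = 3 - 8*x.
  f_y = 1.
f_y = 1 is a nonzero constant, so f_y never vanishes: no point (x, y) can satisfy f = f_x = f_y = 0. In particular no (x, y) ∈ {−4, ..., 4}² is singular; the curve is smooth.


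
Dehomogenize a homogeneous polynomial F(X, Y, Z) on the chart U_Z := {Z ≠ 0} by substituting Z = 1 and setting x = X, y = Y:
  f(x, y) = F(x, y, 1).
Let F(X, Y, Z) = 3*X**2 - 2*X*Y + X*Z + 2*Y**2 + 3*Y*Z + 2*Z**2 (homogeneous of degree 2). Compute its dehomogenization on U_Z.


f(x, y) = 3*x**2 - 2*x*y + x + 2*y**2 + 3*y + 2

On U_Z we set Z = 1. Each monomial c·X^i·Y^j·Z^k in F becomes c·x^i·y^j·1^k = c·x^i·y^j.
Substituting Z = 1: F(X, Y, 1) = 3*x**2 - 2*x*y + x + 2*y**2 + 3*y + 2.
Note: deg(f) ≤ deg(F) = 2; strict inequality happens when F is divisible by Z (lost terms).


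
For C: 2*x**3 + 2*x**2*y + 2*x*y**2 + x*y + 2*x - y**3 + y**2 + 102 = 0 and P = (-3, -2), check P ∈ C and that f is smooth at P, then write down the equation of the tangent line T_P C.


Tangent line at P: 86*x + 23*y + 304 = 0.

Step 1: f(-3, -2) = 0, so P lies on C.
Step 2: partial derivatives
  f_x(x, y) = 6*x**2 + 4*x*y + 2*y**2 + y + 2, f_y(x, y) = 2*x**2 + 4*x*y + x - 3*y**2 + 2*y.
  f_x(P) = 86, f_y(P) = 23 (gradient nonzero, so P is smooth).
Step 3: tangent line at P: 86·(x − -3) + 23·(y − -2) = 0.
Expanding: 86*x + 23*y + 304 = 0.


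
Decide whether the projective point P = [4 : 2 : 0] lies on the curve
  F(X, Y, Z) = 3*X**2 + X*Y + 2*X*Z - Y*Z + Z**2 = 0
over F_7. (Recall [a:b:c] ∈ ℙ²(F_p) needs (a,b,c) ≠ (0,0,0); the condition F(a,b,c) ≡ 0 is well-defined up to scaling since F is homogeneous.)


F(4,2,0) ≡ 0 (mod 7); P is on the curve.

Evaluate F(4, 2, 0) term-by-term (mod 7).
  3*X**2 ↦ 3·16·1·1 = 48
  X*Y ↦ 1·4·2·1 = 8
  2*X*Z ↦ 2·4·1·0 = 0
  -Y*Z ↦ -1·1·2·0 = 0
  Z**2 ↦ 1·1·1·0 = 0
Sum: F(4, 2, 0) = (48) + (8) + (0) + (0) + (0) = 56.
Reducing mod 7: 56 ≡ 0 (mod 7).
Since F(a, b, c) ≡ 0 (mod 7), P lies on the curve.


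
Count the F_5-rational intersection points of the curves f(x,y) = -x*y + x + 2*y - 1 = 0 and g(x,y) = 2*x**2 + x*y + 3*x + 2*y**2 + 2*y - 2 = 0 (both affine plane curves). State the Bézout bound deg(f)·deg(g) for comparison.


Common zeros: ∅; count = 0; Bézout bound = 4.

deg(f) = 2, deg(g) = 2, so Bézout bound = 4.
Scan x ∈ F_5. For each x, list the y ∈ F_5 with f(x, y) ≡ 0 and those with g(x, y) ≡ 0 (mod 5); the common zeros in that column are the intersection.
  x = 0: f ≡ 0 at y ∈ {3}; g ≡ 0 at y ∈ {2}; common: ∅.
  x = 1: f ≡ 0 at y ∈ {0}; g ≡ 0 at y ∈ {3}; common: ∅.
  x = 2: f ≡ 0 at y ∈ ∅; g ≡ 0 at y ∈ {4}; common: ∅.
  x = 3: f ≡ 0 at y ∈ {2}; g ≡ 0 at y ∈ {0}; common: ∅.
  x = 4: f ≡ 0 at y ∈ {4}; g ≡ 0 at y ∈ {1}; common: ∅.
Collecting: common zeros = ∅, so the count is 0.
Comparison with the Bézout bound: 0 ≤ 4 = deg(f)·deg(g), as expected for curves with no common component (the affine F_5-count falls short of the bound because intersections may lie at infinity, over extension fields, or carry multiplicity).


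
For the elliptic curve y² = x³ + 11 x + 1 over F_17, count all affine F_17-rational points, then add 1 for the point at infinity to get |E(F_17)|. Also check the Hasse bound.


Affine points = {(0, 1), (0, 16), (1, 8), (1, 9), (7, 8), (7, 9), (9, 8), (9, 9), (11, 5), (11, 12), (12, 5), (12, 12), (14, 3), (14, 14)}; affine count = 14; |E(F_17)| = 15.

Discriminant check: Δ ∝ 4a³ + 27b² = 4·11³ + 27·1² = 4·1331 + 27·1 ≡ 13 (mod 17). Nonzero ⇒ E is nonsingular.
For each x ∈ F_17, compute rhs = x³ + 11·x + 1 mod 17, then count y ∈ F_17 with y² ≡ rhs.
  x = 0: rhs = 1, matching y values: 1, 16 (2 points).
  x = 1: rhs = 13, matching y values: 8, 9 (2 points).
  x = 2: rhs = 14, matching y values: none (0 points).
  x = 3: rhs = 10, matching y values: none (0 points).
  x = 4: rhs = 7, matching y values: none (0 points).
  x = 5: rhs = 11, matching y values: none (0 points).
  x = 6: rhs = 11, matching y values: none (0 points).
  x = 7: rhs = 13, matching y values: 8, 9 (2 points).
  x = 8: rhs = 6, matching y values: none (0 points).
  x = 9: rhs = 13, matching y values: 8, 9 (2 points).
  x = 10: rhs = 6, matching y values: none (0 points).
  x = 11: rhs = 8, matching y values: 5, 12 (2 points).
  x = 12: rhs = 8, matching y values: 5, 12 (2 points).
  x = 13: rhs = 12, matching y values: none (0 points).
  x = 14: rhs = 9, matching y values: 3, 14 (2 points).
  x = 15: rhs = 5, matching y values: none (0 points).
  x = 16: rhs = 6, matching y values: none (0 points).
Total affine count: 14.
Full point count |E(F_17)| = 14 + 1 = 15.
Hasse bound: |15 − (17+1)| = |-3| = 3 ≤ 2√17 ≈ 8.2462 ✓.


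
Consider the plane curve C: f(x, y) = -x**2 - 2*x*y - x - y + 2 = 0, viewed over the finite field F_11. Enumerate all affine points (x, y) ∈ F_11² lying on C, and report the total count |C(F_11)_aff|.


Affine F_11-points: {(0, 2), (1, 0), (2, 8), (3, 8), (4, 9), (6, 2), (7, 3), (8, 3), (9, 0), (10, 9)}; count = 10.

For each of the 121 pairs (x, y) ∈ F_11², evaluate f(x, y) mod 11. Record the zeros.
  x = 0: [0↦2, 1↦1, 2↦0, 3↦10, 4↦9, 5↦8, 6↦7, 7↦6, 8↦5, 9↦4, 10↦3]  zeros at y ∈ {2}
  x = 1: [0↦0, 1↦8, 2↦5, 3↦2, 4↦10, 5↦7, 6↦4, 7↦1, 8↦9, 9↦6, 10↦3]  zeros at y ∈ {0}
  x = 2: [0↦7, 1↦2, 2↦8, 3↦3, 4↦9, 5↦4, 6↦10, 7↦5, 8↦0, 9↦6, 10↦1]  zeros at y ∈ {8}
  x = 3: [0↦1, 1↦5, 2↦9, 3↦2, 4↦6, 5↦10, 6↦3, 7↦7, 8↦0, 9↦4, 10↦8]  zeros at y ∈ {8}
  x = 4: [0↦4, 1↦6, 2↦8, 3↦10, 4↦1, 5↦3, 6↦5, 7↦7, 8↦9, 9↦0, 10↦2]  zeros at y ∈ {9}
  x = 5: [0↦5, 1↦5, 2↦5, 3↦5, 4↦5, 5↦5, 6↦5, 7↦5, 8↦5, 9↦5, 10↦5]  zeros at y ∈ ∅
  x = 6: [0↦4, 1↦2, 2↦0, 3↦9, 4↦7, 5↦5, 6↦3, 7↦1, 8↦10, 9↦8, 10↦6]  zeros at y ∈ {2}
  x = 7: [0↦1, 1↦8, 2↦4, 3↦0, 4↦7, 5↦3, 6↦10, 7↦6, 8↦2, 9↦9, 10↦5]  zeros at y ∈ {3}
  x = 8: [0↦7, 1↦1, 2↦6, 3↦0, 4↦5, 5↦10, 6↦4, 7↦9, 8↦3, 9↦8, 10↦2]  zeros at y ∈ {3}
  x = 9: [0↦0, 1↦3, 2↦6, 3↦9, 4↦1, 5↦4, 6↦7, 7↦10, 8↦2, 9↦5, 10↦8]  zeros at y ∈ {0}
  x = 10: [0↦2, 1↦3, 2↦4, 3↦5, 4↦6, 5↦7, 6↦8, 7↦9, 8↦10, 9↦0, 10↦1]  zeros at y ∈ {9}
Collecting zeros: affine points = {(0, 2), (1, 0), (2, 8), (3, 8), (4, 9), (6, 2), (7, 3), (8, 3), (9, 0), (10, 9)}.
Total count |C(F_11)_aff| = 10.


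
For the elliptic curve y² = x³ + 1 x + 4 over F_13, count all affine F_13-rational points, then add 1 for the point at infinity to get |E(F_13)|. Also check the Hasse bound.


Affine points = {(0, 2), (0, 11), (2, 1), (2, 12), (5, 2), (5, 11), (7, 4), (7, 9), (8, 2), (8, 11), (9, 1), (9, 12), (10, 0)}; affine count = 13; |E(F_13)| = 14.

Discriminant check: Δ ∝ 4a³ + 27b² = 4·1³ + 27·4² = 4·1 + 27·16 ≡ 7 (mod 13). Nonzero ⇒ E is nonsingular.
For each x ∈ F_13, compute rhs = x³ + 1·x + 4 mod 13, then count y ∈ F_13 with y² ≡ rhs.
  x = 0: rhs = 4, matching y values: 2, 11 (2 points).
  x = 1: rhs = 6, matching y values: none (0 points).
  x = 2: rhs = 1, matching y values: 1, 12 (2 points).
  x = 3: rhs = 8, matching y values: none (0 points).
  x = 4: rhs = 7, matching y values: none (0 points).
  x = 5: rhs = 4, matching y values: 2, 11 (2 points).
  x = 6: rhs = 5, matching y values: none (0 points).
  x = 7: rhs = 3, matching y values: 4, 9 (2 points).
  x = 8: rhs = 4, matching y values: 2, 11 (2 points).
  x = 9: rhs = 1, matching y values: 1, 12 (2 points).
  x = 10: rhs = 0, matching y values: 0 (1 points).
  x = 11: rhs = 7, matching y values: none (0 points).
  x = 12: rhs = 2, matching y values: none (0 points).
Total affine count: 13.
Full point count |E(F_13)| = 13 + 1 = 14.
Hasse bound: |14 − (13+1)| = |0| = 0 ≤ 2√13 ≈ 7.2111 ✓.


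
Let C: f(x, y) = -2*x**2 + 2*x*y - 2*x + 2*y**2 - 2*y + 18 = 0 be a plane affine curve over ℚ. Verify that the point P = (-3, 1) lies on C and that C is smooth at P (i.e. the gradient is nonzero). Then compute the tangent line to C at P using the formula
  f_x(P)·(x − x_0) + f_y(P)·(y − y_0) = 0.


Tangent line at P: 12*x - 4*y + 40 = 0.

Step 1: f(-3, 1) = 0, so P lies on C.
Step 2: partial derivatives
  f_x(x, y) = -4*x + 2*y - 2, f_y(x, y) = 2*x + 4*y - 2.
  f_x(P) = 12, f_y(P) = -4 (gradient nonzero, so P is smooth).
Step 3: tangent line at P: 12·(x − -3) + -4·(y − 1) = 0.
Expanding: 12*x - 4*y + 40 = 0.


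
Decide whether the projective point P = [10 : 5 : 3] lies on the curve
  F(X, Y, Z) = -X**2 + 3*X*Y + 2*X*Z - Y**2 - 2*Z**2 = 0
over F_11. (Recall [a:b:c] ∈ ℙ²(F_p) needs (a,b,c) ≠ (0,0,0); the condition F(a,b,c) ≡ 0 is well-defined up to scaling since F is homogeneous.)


F(10,5,3) ≡ 1 (mod 11); P is NOT on the curve.

Evaluate F(10, 5, 3) term-by-term (mod 11).
  -X**2 ↦ -1·100·1·1 = -100
  3*X*Y ↦ 3·10·5·1 = 150
  2*X*Z ↦ 2·10·1·3 = 60
  -Y**2 ↦ -1·1·25·1 = -25
  -2*Z**2 ↦ -2·1·1·9 = -18
Sum: F(10, 5, 3) = (-100) + (150) + (60) + (-25) + (-18) = 67.
Reducing mod 11: 67 ≡ 1 (mod 11).
Since F(a, b, c) ≡ 1 ≠ 0 (mod 11), P does NOT lie on the curve.


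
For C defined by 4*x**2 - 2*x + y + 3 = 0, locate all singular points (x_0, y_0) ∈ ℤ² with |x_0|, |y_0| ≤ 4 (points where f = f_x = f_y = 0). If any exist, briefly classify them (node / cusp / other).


No singular points in the scanned grid; C is smooth there.

Compute partial derivatives:
  f_x = 8*x - 2.
  f_y = 1.
f_y = 1 is a nonzero constant, so f_y never vanishes: no point (x, y) can satisfy f = f_x = f_y = 0. In particular no (x, y) ∈ {−4, ..., 4}² is singular; the curve is smooth.


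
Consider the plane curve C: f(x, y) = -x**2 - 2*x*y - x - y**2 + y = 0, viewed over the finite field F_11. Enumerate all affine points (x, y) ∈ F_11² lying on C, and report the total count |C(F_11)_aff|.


Affine F_11-points: {(0, 0), (0, 1), (1, 4), (1, 6), (5, 3), (5, 10), (7, 10), (8, 1), (8, 6), (10, 0), (10, 3)}; count = 11.

For each of the 121 pairs (x, y) ∈ F_11², evaluate f(x, y) mod 11. Record the zeros.
  x = 0: [0↦0, 1↦0, 2↦9, 3↦5, 4↦10, 5↦2, 6↦3, 7↦2, 8↦10, 9↦5, 10↦9]  zeros at y ∈ {0, 1}
  x = 1: [0↦9, 1↦7, 2↦3, 3↦8, 4↦0, 5↦1, 6↦0, 7↦8, 8↦3, 9↦7, 10↦9]  zeros at y ∈ {4, 6}
  x = 2: [0↦5, 1↦1, 2↦6, 3↦9, 4↦10, 5↦9, 6↦6, 7↦1, 8↦5, 9↦7, 10↦7]  zeros at y ∈ ∅
  x = 3: [0↦10, 1↦4, 2↦7, 3↦8, 4↦7, 5↦4, 6↦10, 7↦3, 8↦5, 9↦5, 10↦3]  zeros at y ∈ ∅
  x = 4: [0↦2, 1↦5, 2↦6, 3↦5, 4↦2, 5↦8, 6↦1, 7↦3, 8↦3, 9↦1, 10↦8]  zeros at y ∈ ∅
  x = 5: [0↦3, 1↦4, 2↦3, 3↦0, 4↦6, 5↦10, 6↦1, 7↦1, 8↦10, 9↦6, 10↦0]  zeros at y ∈ {3, 10}
  x = 6: [0↦2, 1↦1, 2↦9, 3↦4, 4↦8, 5↦10, 6↦10, 7↦8, 8↦4, 9↦9, 10↦1]  zeros at y ∈ ∅
  x = 7: [0↦10, 1↦7, 2↦2, 3↦6, 4↦8, 5↦8, 6↦6, 7↦2, 8↦7, 9↦10, 10↦0]  zeros at y ∈ {10}
  x = 8: [0↦5, 1↦0, 2↦4, 3↦6, 4↦6, 5↦4, 6↦0, 7↦5, 8↦8, 9↦9, 10↦8]  zeros at y ∈ {1, 6}
  x = 9: [0↦9, 1↦2, 2↦4, 3↦4, 4↦2, 5↦9, 6↦3, 7↦6, 8↦7, 9↦6, 10↦3]  zeros at y ∈ ∅
  x = 10: [0↦0, 1↦2, 2↦2, 3↦0, 4↦7, 5↦1, 6↦4, 7↦5, 8↦4, 9↦1, 10↦7]  zeros at y ∈ {0, 3}
Collecting zeros: affine points = {(0, 0), (0, 1), (1, 4), (1, 6), (5, 3), (5, 10), (7, 10), (8, 1), (8, 6), (10, 0), (10, 3)}.
Total count |C(F_11)_aff| = 11.


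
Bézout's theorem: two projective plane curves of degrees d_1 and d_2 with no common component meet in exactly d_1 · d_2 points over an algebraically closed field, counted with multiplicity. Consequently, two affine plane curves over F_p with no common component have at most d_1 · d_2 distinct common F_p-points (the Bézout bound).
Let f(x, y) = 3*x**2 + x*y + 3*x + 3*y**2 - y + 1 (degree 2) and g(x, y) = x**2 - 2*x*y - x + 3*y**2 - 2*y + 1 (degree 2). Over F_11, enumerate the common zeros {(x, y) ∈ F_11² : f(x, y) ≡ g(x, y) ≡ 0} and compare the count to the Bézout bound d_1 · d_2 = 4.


Common zeros: {(1, 4)}; count = 1; Bézout bound = 4.

deg(f) = 2, deg(g) = 2, so Bézout bound = 4.
Scan x ∈ F_11. For each x, list the y ∈ F_11 with f(x, y) ≡ 0 and those with g(x, y) ≡ 0 (mod 11); the common zeros in that column are the intersection.
  x = 0: f ≡ 0 at y ∈ {2}; g ≡ 0 at y ∈ {3, 5}; common: ∅.
  x = 1: f ≡ 0 at y ∈ {4, 7}; g ≡ 0 at y ∈ {1, 4}; common: {4}.
  x = 2: f ≡ 0 at y ∈ {2, 5}; g ≡ 0 at y ∈ {1}; common: ∅.
  x = 3: f ≡ 0 at y ∈ {7}; g ≡ 0 at y ∈ ∅; common: ∅.
  x = 4: f ≡ 0 at y ∈ {4, 6}; g ≡ 0 at y ∈ ∅; common: ∅.
  x = 5: f ≡ 0 at y ∈ ∅; g ≡ 0 at y ∈ ∅; common: ∅.
  x = 6: f ≡ 0 at y ∈ ∅; g ≡ 0 at y ∈ {6}; common: ∅.
  x = 7: f ≡ 0 at y ∈ ∅; g ≡ 0 at y ∈ {3, 6}; common: ∅.
  x = 8: f ≡ 0 at y ∈ ∅; g ≡ 0 at y ∈ {2, 4}; common: ∅.
  x = 9: f ≡ 0 at y ∈ ∅; g ≡ 0 at y ∈ ∅; common: ∅.
  x = 10: f ≡ 0 at y ∈ {3, 5}; g ≡ 0 at y ∈ ∅; common: ∅.
Collecting: common zeros = {(1, 4)}, so the count is 1.
Comparison with the Bézout bound: 1 ≤ 4 = deg(f)·deg(g), as expected for curves with no common component (the affine F_11-count falls short of the bound because intersections may lie at infinity, over extension fields, or carry multiplicity).


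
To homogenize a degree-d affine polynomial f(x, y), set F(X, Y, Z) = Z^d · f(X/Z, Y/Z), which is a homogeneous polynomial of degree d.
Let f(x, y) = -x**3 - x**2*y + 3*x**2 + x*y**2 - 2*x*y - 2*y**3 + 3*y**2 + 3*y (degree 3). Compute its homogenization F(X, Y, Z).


F(X, Y, Z) = -X**3 - X**2*Y + 3*X**2*Z + X*Y**2 - 2*X*Y*Z - 2*Y**3 + 3*Y**2*Z + 3*Y*Z**2

deg(f) = 3.
Substitute x = X/Z, y = Y/Z into f, then multiply by Z^3.
  monomial -1·x^3·y^0 ↦ -1·X^3·Y^0·Z^0.
  monomial -1·x^2·y^1 ↦ -1·X^2·Y^1·Z^0.
  monomial 3·x^2·y^0 ↦ 3·X^2·Y^0·Z^1.
  monomial 1·x^1·y^2 ↦ 1·X^1·Y^2·Z^0.
  monomial -2·x^1·y^1 ↦ -2·X^1·Y^1·Z^1.
  monomial -2·x^0·y^3 ↦ -2·X^0·Y^3·Z^0.
  monomial 3·x^0·y^2 ↦ 3·X^0·Y^2·Z^1.
  monomial 3·x^0·y^1 ↦ 3·X^0·Y^1·Z^2.
Collecting: F(X, Y, Z) = -X**3 - X**2*Y + 3*X**2*Z + X*Y**2 - 2*X*Y*Z - 2*Y**3 + 3*Y**2*Z + 3*Y*Z**2.


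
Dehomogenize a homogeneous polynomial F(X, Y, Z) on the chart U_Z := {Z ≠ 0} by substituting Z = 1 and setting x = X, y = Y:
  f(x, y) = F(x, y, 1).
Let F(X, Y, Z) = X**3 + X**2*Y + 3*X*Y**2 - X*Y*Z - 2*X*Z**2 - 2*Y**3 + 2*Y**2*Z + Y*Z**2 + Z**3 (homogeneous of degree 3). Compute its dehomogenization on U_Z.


f(x, y) = x**3 + x**2*y + 3*x*y**2 - x*y - 2*x - 2*y**3 + 2*y**2 + y + 1

On U_Z we set Z = 1. Each monomial c·X^i·Y^j·Z^k in F becomes c·x^i·y^j·1^k = c·x^i·y^j.
Substituting Z = 1: F(X, Y, 1) = x**3 + x**2*y + 3*x*y**2 - x*y - 2*x - 2*y**3 + 2*y**2 + y + 1.
Note: deg(f) ≤ deg(F) = 3; strict inequality happens when F is divisible by Z (lost terms).


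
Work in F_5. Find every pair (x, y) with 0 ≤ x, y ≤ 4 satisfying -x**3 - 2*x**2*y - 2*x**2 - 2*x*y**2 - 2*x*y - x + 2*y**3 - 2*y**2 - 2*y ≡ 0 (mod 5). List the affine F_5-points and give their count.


Affine F_5-points: {(0, 0), (0, 3), (2, 3), (3, 1), (4, 0), (4, 1), (4, 4)}; count = 7.

For each of the 25 pairs (x, y) ∈ F_5², evaluate f(x, y) mod 5. Record the zeros.
  x = 0: [0↦0, 1↦3, 2↦4, 3↦0, 4↦3]  zeros at y ∈ {0, 3}
  x = 1: [0↦1, 1↦3, 2↦4, 3↦1, 4↦1]  zeros at y ∈ ∅
  x = 2: [0↦2, 1↦4, 2↦1, 3↦0, 4↦3]  zeros at y ∈ {3}
  x = 3: [0↦2, 1↦0, 2↦4, 3↦1, 4↦3]  zeros at y ∈ {1}
  x = 4: [0↦0, 1↦0, 2↦2, 3↦3, 4↦0]  zeros at y ∈ {0, 1, 4}
Collecting zeros: affine points = {(0, 0), (0, 3), (2, 3), (3, 1), (4, 0), (4, 1), (4, 4)}.
Total count |C(F_5)_aff| = 7.


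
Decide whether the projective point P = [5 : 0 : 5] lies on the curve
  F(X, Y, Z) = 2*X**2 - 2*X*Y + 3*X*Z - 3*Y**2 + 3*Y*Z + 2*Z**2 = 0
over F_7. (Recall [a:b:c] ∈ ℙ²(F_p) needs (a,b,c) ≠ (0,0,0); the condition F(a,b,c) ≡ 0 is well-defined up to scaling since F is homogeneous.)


F(5,0,5) ≡ 0 (mod 7); P is on the curve.

Evaluate F(5, 0, 5) term-by-term (mod 7).
  2*X**2 ↦ 2·25·1·1 = 50
  -2*X*Y ↦ -2·5·0·1 = 0
  3*X*Z ↦ 3·5·1·5 = 75
  -3*Y**2 ↦ -3·1·0·1 = 0
  3*Y*Z ↦ 3·1·0·5 = 0
  2*Z**2 ↦ 2·1·1·25 = 50
Sum: F(5, 0, 5) = (50) + (0) + (75) + (0) + (0) + (50) = 175.
Reducing mod 7: 175 ≡ 0 (mod 7).
Since F(a, b, c) ≡ 0 (mod 7), P lies on the curve.


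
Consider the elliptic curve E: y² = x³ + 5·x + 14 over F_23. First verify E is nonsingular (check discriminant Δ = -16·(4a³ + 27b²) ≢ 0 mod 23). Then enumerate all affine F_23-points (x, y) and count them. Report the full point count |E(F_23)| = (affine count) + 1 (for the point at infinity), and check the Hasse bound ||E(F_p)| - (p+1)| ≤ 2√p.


Affine points = {(2, 3), (2, 20), (4, 11), (4, 12), (5, 7), (5, 16), (7, 1), (7, 22), (9, 11), (9, 12), (10, 11), (10, 12), (12, 10), (12, 13), (16, 2), (16, 21), (18, 5), (18, 18), (20, 8), (20, 15), (22, 10), (22, 13)}; affine count = 22; |E(F_23)| = 23.

Discriminant check: Δ ∝ 4a³ + 27b² = 4·5³ + 27·14² = 4·125 + 27·196 ≡ 19 (mod 23). Nonzero ⇒ E is nonsingular.
For each x ∈ F_23, compute rhs = x³ + 5·x + 14 mod 23, then count y ∈ F_23 with y² ≡ rhs.
  x = 0: rhs = 14, matching y values: none (0 points).
  x = 1: rhs = 20, matching y values: none (0 points).
  x = 2: rhs = 9, matching y values: 3, 20 (2 points).
  x = 3: rhs = 10, matching y values: none (0 points).
  x = 4: rhs = 6, matching y values: 11, 12 (2 points).
  x = 5: rhs = 3, matching y values: 7, 16 (2 points).
  x = 6: rhs = 7, matching y values: none (0 points).
  x = 7: rhs = 1, matching y values: 1, 22 (2 points).
  x = 8: rhs = 14, matching y values: none (0 points).
  x = 9: rhs = 6, matching y values: 11, 12 (2 points).
  x = 10: rhs = 6, matching y values: 11, 12 (2 points).
  x = 11: rhs = 20, matching y values: none (0 points).
  x = 12: rhs = 8, matching y values: 10, 13 (2 points).
  x = 13: rhs = 22, matching y values: none (0 points).
  x = 14: rhs = 22, matching y values: none (0 points).
  x = 15: rhs = 14, matching y values: none (0 points).
  x = 16: rhs = 4, matching y values: 2, 21 (2 points).
  x = 17: rhs = 21, matching y values: none (0 points).
  x = 18: rhs = 2, matching y values: 5, 18 (2 points).
  x = 19: rhs = 22, matching y values: none (0 points).
  x = 20: rhs = 18, matching y values: 8, 15 (2 points).
  x = 21: rhs = 19, matching y values: none (0 points).
  x = 22: rhs = 8, matching y values: 10, 13 (2 points).
Total affine count: 22.
Full point count |E(F_23)| = 22 + 1 = 23.
Hasse bound: |23 − (23+1)| = |-1| = 1 ≤ 2√23 ≈ 9.5917 ✓.


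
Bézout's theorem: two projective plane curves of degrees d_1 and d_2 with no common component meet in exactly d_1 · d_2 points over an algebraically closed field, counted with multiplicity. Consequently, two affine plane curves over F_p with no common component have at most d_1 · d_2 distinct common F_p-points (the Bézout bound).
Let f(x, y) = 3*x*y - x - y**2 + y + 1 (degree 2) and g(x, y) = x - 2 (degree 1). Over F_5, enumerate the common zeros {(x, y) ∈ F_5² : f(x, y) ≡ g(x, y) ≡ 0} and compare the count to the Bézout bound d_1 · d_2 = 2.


Common zeros: {(2, 1)}; count = 1; Bézout bound = 2.

deg(f) = 2, deg(g) = 1, so Bézout bound = 2.
Scan x ∈ F_5. For each x, list the y ∈ F_5 with f(x, y) ≡ 0 and those with g(x, y) ≡ 0 (mod 5); the common zeros in that column are the intersection.
  x = 0: f ≡ 0 at y ∈ {3}; g ≡ 0 at y ∈ ∅; common: ∅.
  x = 1: f ≡ 0 at y ∈ {0, 4}; g ≡ 0 at y ∈ ∅; common: ∅.
  x = 2: f ≡ 0 at y ∈ {1}; g ≡ 0 at y ∈ {0, 1, 2, 3, 4}; common: {1}.
  x = 3: f ≡ 0 at y ∈ ∅; g ≡ 0 at y ∈ ∅; common: ∅.
  x = 4: f ≡ 0 at y ∈ ∅; g ≡ 0 at y ∈ ∅; common: ∅.
Collecting: common zeros = {(2, 1)}, so the count is 1.
Comparison with the Bézout bound: 1 ≤ 2 = deg(f)·deg(g), as expected for curves with no common component (the affine F_5-count falls short of the bound because intersections may lie at infinity, over extension fields, or carry multiplicity).


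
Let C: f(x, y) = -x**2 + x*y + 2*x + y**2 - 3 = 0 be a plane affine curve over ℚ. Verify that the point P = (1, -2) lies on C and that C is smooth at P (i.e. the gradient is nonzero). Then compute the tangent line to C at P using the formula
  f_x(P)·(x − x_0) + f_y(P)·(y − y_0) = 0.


Tangent line at P: -2*x - 3*y - 4 = 0.

Step 1: f(1, -2) = 0, so P lies on C.
Step 2: partial derivatives
  f_x(x, y) = -2*x + y + 2, f_y(x, y) = x + 2*y.
  f_x(P) = -2, f_y(P) = -3 (gradient nonzero, so P is smooth).
Step 3: tangent line at P: -2·(x − 1) + -3·(y − -2) = 0.
Expanding: -2*x - 3*y - 4 = 0.


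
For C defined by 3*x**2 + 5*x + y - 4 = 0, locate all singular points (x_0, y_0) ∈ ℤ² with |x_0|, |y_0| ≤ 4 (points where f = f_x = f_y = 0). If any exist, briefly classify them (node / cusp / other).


No singular points in the scanned grid; C is smooth there.

Compute partial derivatives:
  f_x = 6*x + 5.
  f_y = 1.
f_y = 1 is a nonzero constant, so f_y never vanishes: no point (x, y) can satisfy f = f_x = f_y = 0. In particular no (x, y) ∈ {−4, ..., 4}² is singular; the curve is smooth.


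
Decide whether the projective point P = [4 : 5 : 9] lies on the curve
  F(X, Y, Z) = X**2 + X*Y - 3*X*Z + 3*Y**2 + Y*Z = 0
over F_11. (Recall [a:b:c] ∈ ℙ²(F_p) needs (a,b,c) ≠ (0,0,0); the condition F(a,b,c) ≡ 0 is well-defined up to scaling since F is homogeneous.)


F(4,5,9) ≡ 4 (mod 11); P is NOT on the curve.

Evaluate F(4, 5, 9) term-by-term (mod 11).
  X**2 ↦ 1·16·1·1 = 16
  X*Y ↦ 1·4·5·1 = 20
  -3*X*Z ↦ -3·4·1·9 = -108
  3*Y**2 ↦ 3·1·25·1 = 75
  Y*Z ↦ 1·1·5·9 = 45
Sum: F(4, 5, 9) = (16) + (20) + (-108) + (75) + (45) = 48.
Reducing mod 11: 48 ≡ 4 (mod 11).
Since F(a, b, c) ≡ 4 ≠ 0 (mod 11), P does NOT lie on the curve.


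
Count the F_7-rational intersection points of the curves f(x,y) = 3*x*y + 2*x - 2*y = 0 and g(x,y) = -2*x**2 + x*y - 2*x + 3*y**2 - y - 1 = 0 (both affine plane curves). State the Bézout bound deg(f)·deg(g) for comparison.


Common zeros: {(1, 5), (6, 1)}; count = 2; Bézout bound = 4.

deg(f) = 2, deg(g) = 2, so Bézout bound = 4.
Scan x ∈ F_7. For each x, list the y ∈ F_7 with f(x, y) ≡ 0 and those with g(x, y) ≡ 0 (mod 7); the common zeros in that column are the intersection.
  x = 0: f ≡ 0 at y ∈ {0}; g ≡ 0 at y ∈ ∅; common: ∅.
  x = 1: f ≡ 0 at y ∈ {5}; g ≡ 0 at y ∈ {2, 5}; common: {5}.
  x = 2: f ≡ 0 at y ∈ {6}; g ≡ 0 at y ∈ ∅; common: ∅.
  x = 3: f ≡ 0 at y ∈ ∅; g ≡ 0 at y ∈ ∅; common: ∅.
  x = 4: f ≡ 0 at y ∈ {2}; g ≡ 0 at y ∈ {1, 5}; common: ∅.
  x = 5: f ≡ 0 at y ∈ {3}; g ≡ 0 at y ∈ ∅; common: ∅.
  x = 6: f ≡ 0 at y ∈ {1}; g ≡ 0 at y ∈ {1, 2}; common: {1}.
Collecting: common zeros = {(1, 5), (6, 1)}, so the count is 2.
Comparison with the Bézout bound: 2 ≤ 4 = deg(f)·deg(g), as expected for curves with no common component (the affine F_7-count falls short of the bound because intersections may lie at infinity, over extension fields, or carry multiplicity).


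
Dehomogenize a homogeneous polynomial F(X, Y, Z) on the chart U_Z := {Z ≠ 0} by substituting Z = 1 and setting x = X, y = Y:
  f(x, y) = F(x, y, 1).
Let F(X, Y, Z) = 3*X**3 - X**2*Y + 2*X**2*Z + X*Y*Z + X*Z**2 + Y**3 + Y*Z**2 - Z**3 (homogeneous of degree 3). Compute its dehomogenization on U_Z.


f(x, y) = 3*x**3 - x**2*y + 2*x**2 + x*y + x + y**3 + y - 1

On U_Z we set Z = 1. Each monomial c·X^i·Y^j·Z^k in F becomes c·x^i·y^j·1^k = c·x^i·y^j.
Substituting Z = 1: F(X, Y, 1) = 3*x**3 - x**2*y + 2*x**2 + x*y + x + y**3 + y - 1.
Note: deg(f) ≤ deg(F) = 3; strict inequality happens when F is divisible by Z (lost terms).


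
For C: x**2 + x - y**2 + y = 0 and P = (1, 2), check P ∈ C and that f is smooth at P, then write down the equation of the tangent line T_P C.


Tangent line at P: 3*x - 3*y + 3 = 0.

Step 1: f(1, 2) = 0, so P lies on C.
Step 2: partial derivatives
  f_x(x, y) = 2*x + 1, f_y(x, y) = 1 - 2*y.
  f_x(P) = 3, f_y(P) = -3 (gradient nonzero, so P is smooth).
Step 3: tangent line at P: 3·(x − 1) + -3·(y − 2) = 0.
Expanding: 3*x - 3*y + 3 = 0.


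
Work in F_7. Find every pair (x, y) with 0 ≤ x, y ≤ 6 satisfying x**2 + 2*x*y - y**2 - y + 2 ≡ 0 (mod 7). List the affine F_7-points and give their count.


Affine F_7-points: {(0, 1), (0, 5), (4, 2), (4, 5), (5, 1), (6, 2)}; count = 6.

For each of the 49 pairs (x, y) ∈ F_7², evaluate f(x, y) mod 7. Record the zeros.
  x = 0: [0↦2, 1↦0, 2↦3, 3↦4, 4↦3, 5↦0, 6↦2]  zeros at y ∈ {1, 5}
  x = 1: [0↦3, 1↦3, 2↦1, 3↦4, 4↦5, 5↦4, 6↦1]  zeros at y ∈ ∅
  x = 2: [0↦6, 1↦1, 2↦1, 3↦6, 4↦2, 5↦3, 6↦2]  zeros at y ∈ ∅
  x = 3: [0↦4, 1↦1, 2↦3, 3↦3, 4↦1, 5↦4, 6↦5]  zeros at y ∈ ∅
  x = 4: [0↦4, 1↦3, 2↦0, 3↦2, 4↦2, 5↦0, 6↦3]  zeros at y ∈ {2, 5}
  x = 5: [0↦6, 1↦0, 2↦6, 3↦3, 4↦5, 5↦5, 6↦3]  zeros at y ∈ {1}
  x = 6: [0↦3, 1↦6, 2↦0, 3↦6, 4↦3, 5↦5, 6↦5]  zeros at y ∈ {2}
Collecting zeros: affine points = {(0, 1), (0, 5), (4, 2), (4, 5), (5, 1), (6, 2)}.
Total count |C(F_7)_aff| = 6.


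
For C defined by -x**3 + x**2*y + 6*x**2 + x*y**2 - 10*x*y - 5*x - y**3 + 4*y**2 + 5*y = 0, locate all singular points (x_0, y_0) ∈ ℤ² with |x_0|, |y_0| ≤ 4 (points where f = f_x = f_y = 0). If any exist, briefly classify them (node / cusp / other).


Singular points: {(3, 2)}; classification: node.

Compute partial derivatives:
  f_x = -3*x**2 + 2*x*y + 12*x + y**2 - 10*y - 5.
  f_y = x**2 + 2*x*y - 10*x - 3*y**2 + 8*y + 5.
Scan x_0 ∈ {−4, ..., 4}. For each x_0, f_y(x_0, y) is a polynomial in y; find its integer roots y ∈ {−4, ..., 4}, then test f_x and f at those candidates.
  x = -4: f_y(-4, y) = 61 - 3*y**2; no integer root y with |y| ≤ 4.
  x = -3: f_y(-3, y) = -3*y**2 + 2*y + 44; no integer root y with |y| ≤ 4.
  x = -2: f_y(-2, y) = -3*y**2 + 4*y + 29; no integer root y with |y| ≤ 4.
  x = -1: f_y(-1, y) = -3*y**2 + 6*y + 16; no integer root y with |y| ≤ 4.
  x = 0: f_y(0, y) = -3*y**2 + 8*y + 5; no integer root y with |y| ≤ 4.
  x = 1: f_y(1, y) = -3*y**2 + 10*y - 4; no integer root y with |y| ≤ 4.
  x = 2: f_y(2, y) = -3*y**2 + 12*y - 11; no integer root y with |y| ≤ 4.
  x = 3: f_y(3, y) = -3*y**2 + 14*y - 16; vanishes at y ∈ {2}. (3, 2): f_x = 0, f = 0 — SINGULAR.
  x = 4: f_y(4, y) = -3*y**2 + 16*y - 19; no integer root y with |y| ≤ 4.
Only singular point on the grid: (3, 2).
Classify: substitute x = 3 + u, y = 2 + v and expand: f = -u**3 + u**2*v - u**2 + u*v**2 - v**3 + v**2.
No constant or linear terms (consistent with a singular point). Quadratic part: -u**2 + v**2. Cubic part: -u**3 + u**2*v + u*v**2 - v**3.
The quadratic part v**2 - u**2 = (v − u)(v + u) splits into two distinct linear factors, so there are two distinct tangent lines y − 2 = ±(x − 3) — this is a node (ordinary double point).
Classification: node.


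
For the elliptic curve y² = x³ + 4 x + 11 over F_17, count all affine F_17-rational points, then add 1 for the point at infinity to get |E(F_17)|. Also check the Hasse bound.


Affine points = {(1, 4), (1, 13), (3, 4), (3, 13), (6, 8), (6, 9), (7, 5), (7, 12), (11, 3), (11, 14), (12, 6), (12, 11), (13, 4), (13, 13)}; affine count = 14; |E(F_17)| = 15.

Discriminant check: Δ ∝ 4a³ + 27b² = 4·4³ + 27·11² = 4·64 + 27·121 ≡ 4 (mod 17). Nonzero ⇒ E is nonsingular.
For each x ∈ F_17, compute rhs = x³ + 4·x + 11 mod 17, then count y ∈ F_17 with y² ≡ rhs.
  x = 0: rhs = 11, matching y values: none (0 points).
  x = 1: rhs = 16, matching y values: 4, 13 (2 points).
  x = 2: rhs = 10, matching y values: none (0 points).
  x = 3: rhs = 16, matching y values: 4, 13 (2 points).
  x = 4: rhs = 6, matching y values: none (0 points).
  x = 5: rhs = 3, matching y values: none (0 points).
  x = 6: rhs = 13, matching y values: 8, 9 (2 points).
  x = 7: rhs = 8, matching y values: 5, 12 (2 points).
  x = 8: rhs = 11, matching y values: none (0 points).
  x = 9: rhs = 11, matching y values: none (0 points).
  x = 10: rhs = 14, matching y values: none (0 points).
  x = 11: rhs = 9, matching y values: 3, 14 (2 points).
  x = 12: rhs = 2, matching y values: 6, 11 (2 points).
  x = 13: rhs = 16, matching y values: 4, 13 (2 points).
  x = 14: rhs = 6, matching y values: none (0 points).
  x = 15: rhs = 12, matching y values: none (0 points).
  x = 16: rhs = 6, matching y values: none (0 points).
Total affine count: 14.
Full point count |E(F_17)| = 14 + 1 = 15.
Hasse bound: |15 − (17+1)| = |-3| = 3 ≤ 2√17 ≈ 8.2462 ✓.


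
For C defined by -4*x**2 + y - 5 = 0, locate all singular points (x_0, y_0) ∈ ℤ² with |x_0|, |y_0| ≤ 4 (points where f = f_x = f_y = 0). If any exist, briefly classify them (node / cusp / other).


No singular points in the scanned grid; C is smooth there.

Compute partial derivatives:
  f_x = -8*x.
  f_y = 1.
f_y = 1 is a nonzero constant, so f_y never vanishes: no point (x, y) can satisfy f = f_x = f_y = 0. In particular no (x, y) ∈ {−4, ..., 4}² is singular; the curve is smooth.


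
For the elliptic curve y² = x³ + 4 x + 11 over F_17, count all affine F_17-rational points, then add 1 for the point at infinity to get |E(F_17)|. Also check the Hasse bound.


Affine points = {(1, 4), (1, 13), (3, 4), (3, 13), (6, 8), (6, 9), (7, 5), (7, 12), (11, 3), (11, 14), (12, 6), (12, 11), (13, 4), (13, 13)}; affine count = 14; |E(F_17)| = 15.

Discriminant check: Δ ∝ 4a³ + 27b² = 4·4³ + 27·11² = 4·64 + 27·121 ≡ 4 (mod 17). Nonzero ⇒ E is nonsingular.
For each x ∈ F_17, compute rhs = x³ + 4·x + 11 mod 17, then count y ∈ F_17 with y² ≡ rhs.
  x = 0: rhs = 11, matching y values: none (0 points).
  x = 1: rhs = 16, matching y values: 4, 13 (2 points).
  x = 2: rhs = 10, matching y values: none (0 points).
  x = 3: rhs = 16, matching y values: 4, 13 (2 points).
  x = 4: rhs = 6, matching y values: none (0 points).
  x = 5: rhs = 3, matching y values: none (0 points).
  x = 6: rhs = 13, matching y values: 8, 9 (2 points).
  x = 7: rhs = 8, matching y values: 5, 12 (2 points).
  x = 8: rhs = 11, matching y values: none (0 points).
  x = 9: rhs = 11, matching y values: none (0 points).
  x = 10: rhs = 14, matching y values: none (0 points).
  x = 11: rhs = 9, matching y values: 3, 14 (2 points).
  x = 12: rhs = 2, matching y values: 6, 11 (2 points).
  x = 13: rhs = 16, matching y values: 4, 13 (2 points).
  x = 14: rhs = 6, matching y values: none (0 points).
  x = 15: rhs = 12, matching y values: none (0 points).
  x = 16: rhs = 6, matching y values: none (0 points).
Total affine count: 14.
Full point count |E(F_17)| = 14 + 1 = 15.
Hasse bound: |15 − (17+1)| = |-3| = 3 ≤ 2√17 ≈ 8.2462 ✓.


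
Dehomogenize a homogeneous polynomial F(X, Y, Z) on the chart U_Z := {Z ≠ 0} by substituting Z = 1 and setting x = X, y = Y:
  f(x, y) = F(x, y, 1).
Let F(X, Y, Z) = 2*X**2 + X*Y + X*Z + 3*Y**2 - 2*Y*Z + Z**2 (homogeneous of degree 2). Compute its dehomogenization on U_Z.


f(x, y) = 2*x**2 + x*y + x + 3*y**2 - 2*y + 1

On U_Z we set Z = 1. Each monomial c·X^i·Y^j·Z^k in F becomes c·x^i·y^j·1^k = c·x^i·y^j.
Substituting Z = 1: F(X, Y, 1) = 2*x**2 + x*y + x + 3*y**2 - 2*y + 1.
Note: deg(f) ≤ deg(F) = 2; strict inequality happens when F is divisible by Z (lost terms).


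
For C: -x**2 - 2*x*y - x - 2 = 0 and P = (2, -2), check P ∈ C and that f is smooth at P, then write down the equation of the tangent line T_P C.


Tangent line at P: -x - 4*y - 6 = 0.

Step 1: f(2, -2) = 0, so P lies on C.
Step 2: partial derivatives
  f_x(x, y) = -2*x - 2*y - 1, f_y(x, y) = -2*x.
  f_x(P) = -1, f_y(P) = -4 (gradient nonzero, so P is smooth).
Step 3: tangent line at P: -1·(x − 2) + -4·(y − -2) = 0.
Expanding: -x - 4*y - 6 = 0.


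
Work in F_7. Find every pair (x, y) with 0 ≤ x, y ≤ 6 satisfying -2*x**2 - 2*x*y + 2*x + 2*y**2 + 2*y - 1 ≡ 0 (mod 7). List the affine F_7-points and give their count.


Affine F_7-points: {(1, 2), (1, 5), (2, 3), (2, 5), (3, 3), (3, 6), (5, 2), (6, 6)}; count = 8.

For each of the 49 pairs (x, y) ∈ F_7², evaluate f(x, y) mod 7. Record the zeros.
  x = 0: [0↦6, 1↦3, 2↦4, 3↦2, 4↦4, 5↦3, 6↦6]  zeros at y ∈ ∅
  x = 1: [0↦6, 1↦1, 2↦0, 3↦3, 4↦3, 5↦0, 6↦1]  zeros at y ∈ {2, 5}
  x = 2: [0↦2, 1↦2, 2↦6, 3↦0, 4↦5, 5↦0, 6↦6]  zeros at y ∈ {3, 5}
  x = 3: [0↦1, 1↦6, 2↦1, 3↦0, 4↦3, 5↦3, 6↦0]  zeros at y ∈ {3, 6}
  x = 4: [0↦3, 1↦6, 2↦6, 3↦3, 4↦4, 5↦2, 6↦4]  zeros at y ∈ ∅
  x = 5: [0↦1, 1↦2, 2↦0, 3↦2, 4↦1, 5↦4, 6↦4]  zeros at y ∈ {2}
  x = 6: [0↦2, 1↦1, 2↦4, 3↦4, 4↦1, 5↦2, 6↦0]  zeros at y ∈ {6}
Collecting zeros: affine points = {(1, 2), (1, 5), (2, 3), (2, 5), (3, 3), (3, 6), (5, 2), (6, 6)}.
Total count |C(F_7)_aff| = 8.


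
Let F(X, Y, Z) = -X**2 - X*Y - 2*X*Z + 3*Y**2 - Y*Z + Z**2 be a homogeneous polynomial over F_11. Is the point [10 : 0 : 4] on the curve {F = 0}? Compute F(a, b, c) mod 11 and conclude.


F(10,0,4) ≡ 1 (mod 11); P is NOT on the curve.

Evaluate F(10, 0, 4) term-by-term (mod 11).
  -X**2 ↦ -1·100·1·1 = -100
  -X*Y ↦ -1·10·0·1 = 0
  -2*X*Z ↦ -2·10·1·4 = -80
  3*Y**2 ↦ 3·1·0·1 = 0
  -Y*Z ↦ -1·1·0·4 = 0
  Z**2 ↦ 1·1·1·16 = 16
Sum: F(10, 0, 4) = (-100) + (0) + (-80) + (0) + (0) + (16) = -164.
Reducing mod 11: -164 ≡ 1 (mod 11).
Since F(a, b, c) ≡ 1 ≠ 0 (mod 11), P does NOT lie on the curve.
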